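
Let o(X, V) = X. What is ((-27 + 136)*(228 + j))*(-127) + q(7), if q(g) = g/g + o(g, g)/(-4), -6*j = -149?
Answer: -41999671/12 ≈ -3.5000e+6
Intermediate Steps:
j = 149/6 (j = -⅙*(-149) = 149/6 ≈ 24.833)
q(g) = 1 - g/4 (q(g) = g/g + g/(-4) = 1 + g*(-¼) = 1 - g/4)
((-27 + 136)*(228 + j))*(-127) + q(7) = ((-27 + 136)*(228 + 149/6))*(-127) + (1 - ¼*7) = (109*(1517/6))*(-127) + (1 - 7/4) = (165353/6)*(-127) - ¾ = -20999831/6 - ¾ = -41999671/12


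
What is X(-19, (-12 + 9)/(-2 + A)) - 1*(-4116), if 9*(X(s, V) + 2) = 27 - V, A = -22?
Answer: 296423/72 ≈ 4117.0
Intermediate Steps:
X(s, V) = 1 - V/9 (X(s, V) = -2 + (27 - V)/9 = -2 + (3 - V/9) = 1 - V/9)
X(-19, (-12 + 9)/(-2 + A)) - 1*(-4116) = (1 - (-12 + 9)/(9*(-2 - 22))) - 1*(-4116) = (1 - (-1)/(3*(-24))) + 4116 = (1 - (-1)*(-1)/(3*24)) + 4116 = (1 - ⅑*⅛) + 4116 = (1 - 1/72) + 4116 = 71/72 + 4116 = 296423/72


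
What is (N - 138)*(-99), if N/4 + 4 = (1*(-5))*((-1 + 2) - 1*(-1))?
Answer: 19206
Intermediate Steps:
N = -56 (N = -16 + 4*((1*(-5))*((-1 + 2) - 1*(-1))) = -16 + 4*(-5*(1 + 1)) = -16 + 4*(-5*2) = -16 + 4*(-10) = -16 - 40 = -56)
(N - 138)*(-99) = (-56 - 138)*(-99) = -194*(-99) = 19206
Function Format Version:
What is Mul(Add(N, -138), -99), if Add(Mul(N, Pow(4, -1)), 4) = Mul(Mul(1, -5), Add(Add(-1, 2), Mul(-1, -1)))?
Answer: 19206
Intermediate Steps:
N = -56 (N = Add(-16, Mul(4, Mul(Mul(1, -5), Add(Add(-1, 2), Mul(-1, -1))))) = Add(-16, Mul(4, Mul(-5, Add(1, 1)))) = Add(-16, Mul(4, Mul(-5, 2))) = Add(-16, Mul(4, -10)) = Add(-16, -40) = -56)
Mul(Add(N, -138), -99) = Mul(Add(-56, -138), -99) = Mul(-194, -99) = 19206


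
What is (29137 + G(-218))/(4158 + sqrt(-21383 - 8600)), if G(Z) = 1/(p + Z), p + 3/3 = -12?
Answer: 121151628/17318947 - 6730646*I*sqrt(29983)/4000676757 ≈ 6.9953 - 0.29131*I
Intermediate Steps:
p = -13 (p = -1 - 12 = -13)
G(Z) = 1/(-13 + Z)
(29137 + G(-218))/(4158 + sqrt(-21383 - 8600)) = (29137 + 1/(-13 - 218))/(4158 + sqrt(-21383 - 8600)) = (29137 + 1/(-231))/(4158 + sqrt(-29983)) = (29137 - 1/231)/(4158 + I*sqrt(29983)) = 6730646/(231*(4158 + I*sqrt(29983)))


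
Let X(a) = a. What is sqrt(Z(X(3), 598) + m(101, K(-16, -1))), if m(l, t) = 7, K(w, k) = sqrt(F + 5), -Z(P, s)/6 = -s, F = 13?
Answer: sqrt(3595) ≈ 59.958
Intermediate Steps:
Z(P, s) = 6*s (Z(P, s) = -(-6)*s = 6*s)
K(w, k) = 3*sqrt(2) (K(w, k) = sqrt(13 + 5) = sqrt(18) = 3*sqrt(2))
sqrt(Z(X(3), 598) + m(101, K(-16, -1))) = sqrt(6*598 + 7) = sqrt(3588 + 7) = sqrt(3595)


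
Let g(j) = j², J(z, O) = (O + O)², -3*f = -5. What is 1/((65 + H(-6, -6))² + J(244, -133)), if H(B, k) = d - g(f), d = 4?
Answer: 81/6086452 ≈ 1.3308e-5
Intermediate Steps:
f = 5/3 (f = -⅓*(-5) = 5/3 ≈ 1.6667)
J(z, O) = 4*O² (J(z, O) = (2*O)² = 4*O²)
H(B, k) = 11/9 (H(B, k) = 4 - (5/3)² = 4 - 1*25/9 = 4 - 25/9 = 11/9)
1/((65 + H(-6, -6))² + J(244, -133)) = 1/((65 + 11/9)² + 4*(-133)²) = 1/((596/9)² + 4*17689) = 1/(355216/81 + 70756) = 1/(6086452/81) = 81/6086452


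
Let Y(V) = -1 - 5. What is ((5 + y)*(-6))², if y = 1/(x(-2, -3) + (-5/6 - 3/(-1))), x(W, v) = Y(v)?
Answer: 427716/529 ≈ 808.54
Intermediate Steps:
Y(V) = -6
x(W, v) = -6
y = -6/23 (y = 1/(-6 + (-5/6 - 3/(-1))) = 1/(-6 + (-5*⅙ - 3*(-1))) = 1/(-6 + (-⅚ + 3)) = 1/(-6 + 13/6) = 1/(-23/6) = -6/23 ≈ -0.26087)
((5 + y)*(-6))² = ((5 - 6/23)*(-6))² = ((109/23)*(-6))² = (-654/23)² = 427716/529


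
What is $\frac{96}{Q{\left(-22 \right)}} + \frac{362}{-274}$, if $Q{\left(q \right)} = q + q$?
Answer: $- \frac{5279}{1507} \approx -3.503$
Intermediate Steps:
$Q{\left(q \right)} = 2 q$
$\frac{96}{Q{\left(-22 \right)}} + \frac{362}{-274} = \frac{96}{2 \left(-22\right)} + \frac{362}{-274} = \frac{96}{-44} + 362 \left(- \frac{1}{274}\right) = 96 \left(- \frac{1}{44}\right) - \frac{181}{137} = - \frac{24}{11} - \frac{181}{137} = - \frac{5279}{1507}$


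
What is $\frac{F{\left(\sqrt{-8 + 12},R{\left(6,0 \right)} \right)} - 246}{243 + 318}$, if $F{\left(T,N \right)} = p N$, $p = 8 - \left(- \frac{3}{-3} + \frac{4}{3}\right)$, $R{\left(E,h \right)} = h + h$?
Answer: $- \frac{82}{187} \approx -0.4385$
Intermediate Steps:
$R{\left(E,h \right)} = 2 h$
$p = \frac{17}{3}$ ($p = 8 - \left(\left(-3\right) \left(- \frac{1}{3}\right) + 4 \cdot \frac{1}{3}\right) = 8 - \left(1 + \frac{4}{3}\right) = 8 - \frac{7}{3} = \frac{17}{3} \approx 5.6667$)
$F{\left(T,N \right)} = \frac{17 N}{3}$
$\frac{F{\left(\sqrt{-8 + 12},R{\left(6,0 \right)} \right)} - 246}{243 + 318} = \frac{\frac{17 \cdot 2 \cdot 0}{3} - 246}{243 + 318} = \frac{\frac{17}{3} \cdot 0 - 246}{561} = \left(0 - 246\right) \frac{1}{561} = \left(-246\right) \frac{1}{561} = - \frac{82}{187}$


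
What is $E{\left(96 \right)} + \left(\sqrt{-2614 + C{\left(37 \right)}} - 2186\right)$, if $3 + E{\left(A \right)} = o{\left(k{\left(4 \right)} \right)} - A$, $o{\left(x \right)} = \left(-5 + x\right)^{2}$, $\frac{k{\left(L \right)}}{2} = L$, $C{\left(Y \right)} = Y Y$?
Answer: $-2276 + i \sqrt{1245} \approx -2276.0 + 35.285 i$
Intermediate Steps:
$C{\left(Y \right)} = Y^{2}$
$k{\left(L \right)} = 2 L$
$E{\left(A \right)} = 6 - A$ ($E{\left(A \right)} = -3 - \left(A - \left(-5 + 2 \cdot 4\right)^{2}\right) = -3 - \left(A - \left(-5 + 8\right)^{2}\right) = -3 - \left(-9 + A\right) = 6 - A$)
$E{\left(96 \right)} + \left(\sqrt{-2614 + C{\left(37 \right)}} - 2186\right) = \left(6 - 96\right) + \left(\sqrt{-2614 + 37^{2}} - 2186\right) = \left(6 - 96\right) - \left(2186 - \sqrt{-2614 + 1369}\right) = -90 - \left(2186 - \sqrt{-1245}\right) = -90 - \left(2186 - i \sqrt{1245}\right) = -2276 + i \sqrt{1245}$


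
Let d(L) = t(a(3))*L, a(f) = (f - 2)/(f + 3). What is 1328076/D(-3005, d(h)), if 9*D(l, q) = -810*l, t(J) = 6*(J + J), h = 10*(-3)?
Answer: 73782/15025 ≈ 4.9106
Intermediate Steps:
a(f) = (-2 + f)/(3 + f)
h = -30
t(J) = 12*J (t(J) = 6*(2*J) = 12*J)
d(L) = 2*L (d(L) = (12*((-2 + 3)/(3 + 3)))*L = (12*(1/6))*L = 2*L)
D(l, q) = -90*l (D(l, q) = (-810*l)/9 = -90*l)
1328076/D(-3005, d(h)) = 1328076/((-90*(-3005))) = 1328076/270450 = 1328076*(1/270450) = 73782/15025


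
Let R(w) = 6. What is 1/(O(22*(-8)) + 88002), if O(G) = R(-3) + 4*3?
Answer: 1/88020 ≈ 1.1361e-5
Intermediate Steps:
O(G) = 18 (O(G) = 6 + 4*3 = 6 + 12 = 18)
1/(O(22*(-8)) + 88002) = 1/(18 + 88002) = 1/88020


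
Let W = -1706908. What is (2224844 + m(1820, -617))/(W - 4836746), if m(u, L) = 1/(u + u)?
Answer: -2699477387/7939633520 ≈ -0.34000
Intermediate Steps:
m(u, L) = 1/(2*u)
(2224844 + m(1820, -617))/(W - 4836746) = (2224844 + (1/2)/1820)/(-1706908 - 4836746) = (2224844 + (1/2)*(1/1820))/(-6543654) = (2224844 + 1/3640)*(-1/6543654) = (8098432161/3640)*(-1/6543654) = -2699477387/7939633520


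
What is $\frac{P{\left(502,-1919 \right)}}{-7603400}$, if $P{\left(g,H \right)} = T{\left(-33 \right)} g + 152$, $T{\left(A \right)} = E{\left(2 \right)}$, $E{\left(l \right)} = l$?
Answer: $- \frac{289}{1900850} \approx -0.00015204$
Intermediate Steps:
$T{\left(A \right)} = 2$
$P{\left(g,H \right)} = 152 + 2 g$ ($P{\left(g,H \right)} = 2 g + 152 = 152 + 2 g$)
$\frac{P{\left(502,-1919 \right)}}{-7603400} = \frac{152 + 2 \cdot 502}{-7603400} = \left(152 + 1004\right) \left(- \frac{1}{7603400}\right) = 1156 \left(- \frac{1}{7603400}\right) = - \frac{289}{1900850}$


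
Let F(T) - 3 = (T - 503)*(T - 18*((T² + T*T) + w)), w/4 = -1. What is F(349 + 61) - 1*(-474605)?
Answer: 563228582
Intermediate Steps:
w = -4 (w = 4*(-1) = -4)
F(T) = 3 + (-503 + T)*(72 + T - 36*T²) (F(T) = 3 + (T - 503)*(T - 18*((T² + T*T) - 4)) = 3 + (-503 + T)*(T - 18*((T² + T²) - 4)) = 3 + (-503 + T)*(T - 18*(2*T² - 4)) = 3 + (-503 + T)*(T - 18*(-4 + 2*T²)) = 3 + (-503 + T)*(T + (72 - 36*T²)) = 3 + (-503 + T)*(72 + T - 36*T²))
F(349 + 61) - 1*(-474605) = (-36213 - 431*(349 + 61) - 36*(349 + 61)³ + 18109*(349 + 61)²) - 1*(-474605) = (-36213 - 431*410 - 36*410³ + 18109*410²) + 474605 = (-36213 - 176710 - 36*68921000 + 18109*168100) + 474605 = (-36213 - 176710 - 2481156000 + 3044122900) + 474605 = 562753977 + 474605 = 563228582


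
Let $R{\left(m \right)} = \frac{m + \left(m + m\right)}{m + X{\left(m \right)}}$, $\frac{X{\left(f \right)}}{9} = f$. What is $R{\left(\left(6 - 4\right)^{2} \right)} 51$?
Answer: $\frac{153}{10} \approx 15.3$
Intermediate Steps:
$X{\left(f \right)} = 9 f$
$R{\left(m \right)} = \frac{3}{10}$ ($R{\left(m \right)} = \frac{m + \left(m + m\right)}{m + 9 m} = \frac{m + 2 m}{10 m} = 3 m \frac{1}{10 m} = \frac{3}{10}$)
$R{\left(\left(6 - 4\right)^{2} \right)} 51 = \frac{3}{10} \cdot 51 = \frac{153}{10}$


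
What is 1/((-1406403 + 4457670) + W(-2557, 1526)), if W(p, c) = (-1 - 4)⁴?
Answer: 1/3051892 ≈ 3.2767e-7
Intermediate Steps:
W(p, c) = 625 (W(p, c) = (-5)⁴ = 625)
1/((-1406403 + 4457670) + W(-2557, 1526)) = 1/((-1406403 + 4457670) + 625) = 1/(3051267 + 625) = 1/3051892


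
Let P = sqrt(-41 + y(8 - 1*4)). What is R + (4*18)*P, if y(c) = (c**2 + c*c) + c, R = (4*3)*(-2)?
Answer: -24 + 72*I*sqrt(5) ≈ -24.0 + 161.0*I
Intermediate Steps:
R = -24 (R = 12*(-2) = -24)
y(c) = c + 2*c**2 (y(c) = (c**2 + c**2) + c = 2*c**2 + c = c + 2*c**2)
P = I*sqrt(5) (P = sqrt(-41 + (8 - 1*4)*(1 + 2*(8 - 1*4))) = sqrt(-41 + (8 - 4)*(1 + 2*(8 - 4))) = sqrt(-41 + 4*(1 + 2*4)) = sqrt(-41 + 4*(1 + 8)) = sqrt(-41 + 4*9) = sqrt(-41 + 36) = sqrt(-5) = I*sqrt(5) ≈ 2.2361*I)
R + (4*18)*P = -24 + (4*18)*(I*sqrt(5)) = -24 + 72*(I*sqrt(5)) = -24 + 72*I*sqrt(5)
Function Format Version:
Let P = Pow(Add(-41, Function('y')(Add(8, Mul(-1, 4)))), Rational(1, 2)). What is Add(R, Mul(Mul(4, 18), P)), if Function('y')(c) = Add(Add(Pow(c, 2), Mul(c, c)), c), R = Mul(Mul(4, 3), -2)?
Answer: Add(-24, Mul(72, I, Pow(5, Rational(1, 2)))) ≈ Add(-24.000, Mul(161.00, I))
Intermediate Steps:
R = -24 (R = Mul(12, -2) = -24)
Function('y')(c) = Add(c, Mul(2, Pow(c, 2))) (Function('y')(c) = Add(Add(Pow(c, 2), Pow(c, 2)), c) = Add(Mul(2, Pow(c, 2)), c) = Add(c, Mul(2, Pow(c, 2))))
P = Mul(I, Pow(5, Rational(1, 2))) (P = Pow(Add(-41, Mul(Add(8, Mul(-1, 4)), Add(1, Mul(2, Add(8, Mul(-1, 4)))))), Rational(1, 2)) = Pow(Add(-41, Mul(Add(8, -4), Add(1, Mul(2, Add(8, -4))))), Rational(1, 2)) = Pow(Add(-41, Mul(4, Add(1, Mul(2, 4)))), Rational(1, 2)) = Pow(Add(-41, Mul(4, Add(1, 8))), Rational(1, 2)) = Pow(Add(-41, Mul(4, 9)), Rational(1, 2)) = Pow(Add(-41, 36), Rational(1, 2)) = Pow(-5, Rational(1, 2)) = Mul(I, Pow(5, Rational(1, 2))) ≈ Mul(2.2361, I))
Add(R, Mul(Mul(4, 18), P)) = Add(-24, Mul(Mul(4, 18), Mul(I, Pow(5, Rational(1, 2))))) = Add(-24, Mul(72, Mul(I, Pow(5, Rational(1, 2))))) = Add(-24, Mul(72, I, Pow(5, Rational(1, 2))))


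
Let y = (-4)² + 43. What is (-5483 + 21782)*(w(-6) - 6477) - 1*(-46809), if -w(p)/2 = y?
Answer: -107445096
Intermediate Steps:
y = 59 (y = 16 + 43 = 59)
w(p) = -118 (w(p) = -2*59 = -118)
(-5483 + 21782)*(w(-6) - 6477) - 1*(-46809) = (-5483 + 21782)*(-118 - 6477) - 1*(-46809) = 16299*(-6595) + 46809 = -107491905 + 46809 = -107445096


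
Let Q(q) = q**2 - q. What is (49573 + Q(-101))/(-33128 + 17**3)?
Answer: -11975/5643 ≈ -2.1221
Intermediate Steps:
(49573 + Q(-101))/(-33128 + 17**3) = (49573 - 101*(-1 - 101))/(-33128 + 17**3) = (49573 - 101*(-102))/(-33128 + 4913) = (49573 + 10302)/(-28215) = 59875*(-1/28215) = -11975/5643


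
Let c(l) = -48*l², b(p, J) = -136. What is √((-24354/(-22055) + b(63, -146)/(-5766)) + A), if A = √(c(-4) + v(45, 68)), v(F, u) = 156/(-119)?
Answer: √(555303811266330 + 24825206104650*I*√302617)/22189335 ≈ 3.8005 + 3.6491*I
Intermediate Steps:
v(F, u) = -156/119 (v(F, u) = 156*(-1/119) = -156/119)
A = 6*I*√302617/119 (A = √(-48*(-4)² - 156/119) = √(-48*16 - 156/119) = √(-768 - 156/119) = √(-91548/119) = 6*I*√302617/119 ≈ 27.736*I)
√((-24354/(-22055) + b(63, -146)/(-5766)) + A) = √((-24354/(-22055) - 136/(-5766)) + 6*I*√302617/119) = √((-24354*(-1/22055) - 136*(-1/5766)) + 6*I*√302617/119) = √((2214/2005 + 68/2883) + 6*I*√302617/119) = √(6519302/5780415 + 6*I*√302617/119)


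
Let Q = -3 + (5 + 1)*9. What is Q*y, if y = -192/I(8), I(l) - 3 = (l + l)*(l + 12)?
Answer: -576/19 ≈ -30.316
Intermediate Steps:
I(l) = 3 + 2*l*(12 + l) (I(l) = 3 + (l + l)*(l + 12) = 3 + (2*l)*(12 + l) = 3 + 2*l*(12 + l))
y = -192/323 (y = -192/(3 + 2*8² + 24*8) = -192/(3 + 2*64 + 192) = -192/(3 + 128 + 192) = -192/323 ≈ -0.59443)
Q = 51 (Q = -3 + 6*9 = -3 + 54 = 51)
Q*y = 51*(-192/323) = -576/19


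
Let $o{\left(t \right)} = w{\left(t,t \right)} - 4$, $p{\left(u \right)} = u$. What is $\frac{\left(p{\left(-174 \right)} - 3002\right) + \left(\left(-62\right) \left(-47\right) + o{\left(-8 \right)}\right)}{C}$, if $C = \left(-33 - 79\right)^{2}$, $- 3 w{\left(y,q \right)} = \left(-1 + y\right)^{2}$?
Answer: $- \frac{293}{12544} \approx -0.023358$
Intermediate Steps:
$w{\left(y,q \right)} = - \frac{\left(-1 + y\right)^{2}}{3}$
$o{\left(t \right)} = -4 - \frac{\left(-1 + t\right)^{2}}{3}$ ($o{\left(t \right)} = - \frac{\left(-1 + t\right)^{2}}{3} - 4 = -4 - \frac{\left(-1 + t\right)^{2}}{3}$)
$C = 12544$ ($C = \left(-112\right)^{2} = 12544$)
$\frac{\left(p{\left(-174 \right)} - 3002\right) + \left(\left(-62\right) \left(-47\right) + o{\left(-8 \right)}\right)}{C} = \frac{\left(-174 - 3002\right) - \left(-2910 + \frac{\left(-1 - 8\right)^{2}}{3}\right)}{12544} = \left(-3176 + \left(2914 - \left(4 + \frac{\left(-9\right)^{2}}{3}\right)\right)\right) \frac{1}{12544} = \left(-3176 + \left(2914 - 31\right)\right) \frac{1}{12544} = \left(-3176 + 2883\right) \frac{1}{12544} = \left(-293\right) \frac{1}{12544} = - \frac{293}{12544}$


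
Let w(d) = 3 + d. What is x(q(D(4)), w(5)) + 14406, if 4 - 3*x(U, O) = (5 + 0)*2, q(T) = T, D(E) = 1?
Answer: 14404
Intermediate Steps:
x(U, O) = -2 (x(U, O) = 4/3 - (5 + 0)*2/3 = 4/3 - 5*2/3 = 4/3 - ⅓*10 = 4/3 - 10/3 = -2)
x(q(D(4)), w(5)) + 14406 = -2 + 14406 = 14404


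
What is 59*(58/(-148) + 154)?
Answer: 670653/74 ≈ 9062.9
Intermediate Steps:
59*(58/(-148) + 154) = 59*(58*(-1/148) + 154) = 59*(-29/74 + 154) = 59*(11367/74) = 670653/74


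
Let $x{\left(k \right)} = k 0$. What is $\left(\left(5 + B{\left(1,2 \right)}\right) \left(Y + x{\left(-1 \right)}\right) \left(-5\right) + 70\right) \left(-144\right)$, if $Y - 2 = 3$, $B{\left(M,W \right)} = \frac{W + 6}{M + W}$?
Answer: $17520$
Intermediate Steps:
$x{\left(k \right)} = 0$
$B{\left(M,W \right)} = \frac{6 + W}{M + W}$
$Y = 5$ ($Y = 2 + 3 = 5$)
$\left(\left(5 + B{\left(1,2 \right)}\right) \left(Y + x{\left(-1 \right)}\right) \left(-5\right) + 70\right) \left(-144\right) = \left(\left(5 + \frac{6 + 2}{1 + 2}\right) \left(5 + 0\right) \left(-5\right) + 70\right) \left(-144\right) = \left(\left(5 + \frac{1}{3} \cdot 8\right) 5 \left(-5\right) + 70\right) \left(-144\right) = \left(\left(5 + \frac{1}{3} \cdot 8\right) \left(-25\right) + 70\right) \left(-144\right) = \left(\left(5 + \frac{8}{3}\right) \left(-25\right) + 70\right) \left(-144\right) = \left(\frac{23}{3} \left(-25\right) + 70\right) \left(-144\right) = \left(- \frac{575}{3} + 70\right) \left(-144\right) = \left(- \frac{365}{3}\right) \left(-144\right) = 17520$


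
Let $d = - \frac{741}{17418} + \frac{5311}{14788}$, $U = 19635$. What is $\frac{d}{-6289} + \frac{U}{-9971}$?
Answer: $- \frac{5301271910697525}{2692010743148116} \approx -1.9693$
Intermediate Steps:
$d = \frac{13591515}{42929564}$ ($d = \left(-741\right) \frac{1}{17418} + 5311 \cdot \frac{1}{14788} = - \frac{247}{5806} + \frac{5311}{14788} = \frac{13591515}{42929564} \approx 0.3166$)
$\frac{d}{-6289} + \frac{U}{-9971} = \frac{13591515}{42929564 \left(-6289\right)} + \frac{19635}{-9971} = \frac{13591515}{42929564} \left(- \frac{1}{6289}\right) + 19635 \left(- \frac{1}{9971}\right) = - \frac{13591515}{269984027996} - \frac{19635}{9971} = - \frac{5301271910697525}{2692010743148116}$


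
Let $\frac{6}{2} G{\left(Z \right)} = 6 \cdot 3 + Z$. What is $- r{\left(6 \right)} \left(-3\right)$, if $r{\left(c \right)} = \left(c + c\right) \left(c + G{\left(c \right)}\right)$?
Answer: $504$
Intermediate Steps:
$G{\left(Z \right)} = 6 + \frac{Z}{3}$ ($G{\left(Z \right)} = \frac{6 \cdot 3 + Z}{3} = \frac{18 + Z}{3} = 6 + \frac{Z}{3}$)
$r{\left(c \right)} = 2 c \left(6 + \frac{4 c}{3}\right)$ ($r{\left(c \right)} = \left(c + c\right) \left(c + \left(6 + \frac{c}{3}\right)\right) = 2 c \left(6 + \frac{4 c}{3}\right)$)
$- r{\left(6 \right)} \left(-3\right) = - \frac{4 \cdot 6 \left(9 + 2 \cdot 6\right)}{3} \left(-3\right) = - \frac{4 \cdot 6 \left(9 + 12\right)}{3} \left(-3\right) = - \frac{4 \cdot 6 \cdot 21}{3} \left(-3\right) = \left(-1\right) 168 \left(-3\right) = \left(-168\right) \left(-3\right) = 504$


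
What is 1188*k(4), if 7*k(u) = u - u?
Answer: 0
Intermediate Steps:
k(u) = 0 (k(u) = (u - u)/7 = (⅐)*0 = 0)
1188*k(4) = 1188*0 = 0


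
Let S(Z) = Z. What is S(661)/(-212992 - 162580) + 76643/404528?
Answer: 7129392947/37982347504 ≈ 0.18770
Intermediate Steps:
S(661)/(-212992 - 162580) + 76643/404528 = 661/(-212992 - 162580) + 76643/404528 = 661/(-375572) + 76643*(1/404528) = 661*(-1/375572) + 76643/404528 = -661/375572 + 76643/404528 = 7129392947/37982347504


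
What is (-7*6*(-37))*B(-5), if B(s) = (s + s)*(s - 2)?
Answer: 108780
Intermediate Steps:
B(s) = 2*s*(-2 + s) (B(s) = (2*s)*(-2 + s) = 2*s*(-2 + s))
(-7*6*(-37))*B(-5) = (-7*6*(-37))*(2*(-5)*(-2 - 5)) = (-42*(-37))*(2*(-5)*(-7)) = 1554*70 = 108780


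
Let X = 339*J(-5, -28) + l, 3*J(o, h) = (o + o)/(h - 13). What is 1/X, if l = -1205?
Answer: -41/48275 ≈ -0.00084930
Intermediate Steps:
J(o, h) = 2*o/(3*(-13 + h)) (J(o, h) = ((o + o)/(h - 13))/3 = ((2*o)/(-13 + h))/3 = (2*o/(-13 + h))/3 = 2*o/(3*(-13 + h)))
X = -48275/41 (X = 339*((⅔)*(-5)/(-13 - 28)) - 1205 = 339*((⅔)*(-5)/(-41)) - 1205 = 339*((⅔)*(-5)*(-1/41)) - 1205 = 339*(10/123) - 1205 = 1130/41 - 1205 = -48275/41 ≈ -1177.4)
1/X = 1/(-48275/41) = -41/48275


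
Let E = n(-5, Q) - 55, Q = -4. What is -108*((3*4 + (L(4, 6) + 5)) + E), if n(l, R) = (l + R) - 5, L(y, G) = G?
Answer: 4968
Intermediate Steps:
n(l, R) = -5 + R + l (n(l, R) = (R + l) - 5 = -5 + R + l)
E = -69 (E = (-5 - 4 - 5) - 55 = -14 - 55 = -69)
-108*((3*4 + (L(4, 6) + 5)) + E) = -108*((3*4 + (6 + 5)) - 69) = -108*((12 + 11) - 69) = -108*(23 - 69) = -108*(-46) = 4968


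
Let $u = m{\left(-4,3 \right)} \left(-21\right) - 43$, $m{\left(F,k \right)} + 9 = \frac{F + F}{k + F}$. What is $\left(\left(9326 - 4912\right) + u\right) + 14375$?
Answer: $18767$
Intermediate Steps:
$m{\left(F,k \right)} = -9 + \frac{2 F}{F + k}$ ($m{\left(F,k \right)} = -9 + \frac{F + F}{k + F} = -9 + \frac{2 F}{F + k}$)
$u = -22$ ($u = \frac{\left(-9\right) 3 - -28}{-4 + 3} \left(-21\right) - 43 = \frac{-27 + 28}{-1} \left(-21\right) - 43 = \left(-1\right) 1 \left(-21\right) - 43 = \left(-1\right) \left(-21\right) - 43 = 21 - 43 = -22$)
$\left(\left(9326 - 4912\right) + u\right) + 14375 = \left(\left(9326 - 4912\right) - 22\right) + 14375 = \left(4414 - 22\right) + 14375 = 4392 + 14375 = 18767$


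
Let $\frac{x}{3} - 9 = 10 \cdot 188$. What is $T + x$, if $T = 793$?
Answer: $6460$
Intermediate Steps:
$x = 5667$ ($x = 27 + 3 \cdot 10 \cdot 188 = 27 + 3 \cdot 1880 = 27 + 5640 = 5667$)
$T + x = 793 + 5667 = 6460$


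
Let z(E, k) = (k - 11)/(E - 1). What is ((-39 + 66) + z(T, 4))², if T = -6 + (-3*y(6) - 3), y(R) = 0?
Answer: 76729/100 ≈ 767.29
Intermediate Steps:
T = -9 (T = -6 + (-3*0 - 3) = -6 + (0 - 3) = -6 - 3 = -9)
z(E, k) = (-11 + k)/(-1 + E)
((-39 + 66) + z(T, 4))² = ((-39 + 66) + (-11 + 4)/(-1 - 9))² = (27 - 7/(-10))² = (27 - ⅒*(-7))² = (27 + 7/10)² = (277/10)² = 76729/100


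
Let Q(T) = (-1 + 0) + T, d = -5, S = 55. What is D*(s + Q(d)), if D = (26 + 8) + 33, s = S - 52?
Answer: -201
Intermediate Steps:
Q(T) = -1 + T
s = 3 (s = 55 - 52 = 3)
D = 67 (D = 34 + 33 = 67)
D*(s + Q(d)) = 67*(3 + (-1 - 5)) = 67*(3 - 6) = 67*(-3) = -201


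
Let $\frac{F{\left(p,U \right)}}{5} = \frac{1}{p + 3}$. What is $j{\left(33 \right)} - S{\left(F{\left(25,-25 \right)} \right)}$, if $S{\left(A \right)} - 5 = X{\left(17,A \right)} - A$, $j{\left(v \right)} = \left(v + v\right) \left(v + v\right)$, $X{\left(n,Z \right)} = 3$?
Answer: $\frac{121749}{28} \approx 4348.2$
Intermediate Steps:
$F{\left(p,U \right)} = \frac{5}{3 + p}$ ($F{\left(p,U \right)} = \frac{5}{p + 3} = \frac{5}{3 + p}$)
$j{\left(v \right)} = 4 v^{2}$ ($j{\left(v \right)} = 2 v 2 v = 4 v^{2}$)
$S{\left(A \right)} = 8 - A$ ($S{\left(A \right)} = 5 - \left(-3 + A\right) = 8 - A$)
$j{\left(33 \right)} - S{\left(F{\left(25,-25 \right)} \right)} = 4 \cdot 33^{2} - \left(8 - \frac{5}{3 + 25}\right) = 4 \cdot 1089 - \left(8 - \frac{5}{28}\right) = 4356 - \left(8 - 5 \cdot \frac{1}{28}\right) = 4356 - \left(8 - \frac{5}{28}\right) = 4356 - \frac{219}{28} = \frac{121749}{28}$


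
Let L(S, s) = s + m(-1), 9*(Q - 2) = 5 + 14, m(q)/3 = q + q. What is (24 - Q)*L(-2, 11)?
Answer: 895/9 ≈ 99.444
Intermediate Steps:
m(q) = 6*q (m(q) = 3*(q + q) = 3*(2*q) = 6*q)
Q = 37/9 (Q = 2 + (5 + 14)/9 = 2 + (⅑)*19 = 2 + 19/9 = 37/9 ≈ 4.1111)
L(S, s) = -6 + s (L(S, s) = s + 6*(-1) = s - 6 = -6 + s)
(24 - Q)*L(-2, 11) = (24 - 1*37/9)*(-6 + 11) = (24 - 37/9)*5 = (179/9)*5 = 895/9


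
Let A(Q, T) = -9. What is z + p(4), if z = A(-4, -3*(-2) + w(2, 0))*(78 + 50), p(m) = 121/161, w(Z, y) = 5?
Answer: -185351/161 ≈ -1151.2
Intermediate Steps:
p(m) = 121/161 (p(m) = 121*(1/161) = 121/161)
z = -1152 (z = -9*(78 + 50) = -9*128 = -1152)
z + p(4) = -1152 + 121/161 = -185351/161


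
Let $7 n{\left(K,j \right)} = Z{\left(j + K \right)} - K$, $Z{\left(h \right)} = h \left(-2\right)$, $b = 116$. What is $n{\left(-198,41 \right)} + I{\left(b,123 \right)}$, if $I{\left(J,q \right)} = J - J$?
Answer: $\frac{512}{7} \approx 73.143$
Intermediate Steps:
$I{\left(J,q \right)} = 0$
$Z{\left(h \right)} = - 2 h$
$n{\left(K,j \right)} = - \frac{3 K}{7} - \frac{2 j}{7}$ ($n{\left(K,j \right)} = \frac{- 2 \left(j + K\right) - K}{7} = \frac{- 2 \left(K + j\right) - K}{7} = \frac{\left(- 2 K - 2 j\right) - K}{7} = \frac{- 3 K - 2 j}{7} = - \frac{3 K}{7} - \frac{2 j}{7}$)
$n{\left(-198,41 \right)} + I{\left(b,123 \right)} = \left(\left(- \frac{3}{7}\right) \left(-198\right) - \frac{82}{7}\right) + 0 = \left(\frac{594}{7} - \frac{82}{7}\right) + 0 = \frac{512}{7} + 0 = \frac{512}{7}$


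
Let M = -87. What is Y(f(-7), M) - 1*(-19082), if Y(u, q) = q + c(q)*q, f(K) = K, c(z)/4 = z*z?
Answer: -2615017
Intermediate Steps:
c(z) = 4*z² (c(z) = 4*(z*z) = 4*z²)
Y(u, q) = q + 4*q³ (Y(u, q) = q + (4*q²)*q = q + 4*q³)
Y(f(-7), M) - 1*(-19082) = (-87 + 4*(-87)³) - 1*(-19082) = (-87 + 4*(-658503)) + 19082 = (-87 - 2634012) + 19082 = -2634099 + 19082 = -2615017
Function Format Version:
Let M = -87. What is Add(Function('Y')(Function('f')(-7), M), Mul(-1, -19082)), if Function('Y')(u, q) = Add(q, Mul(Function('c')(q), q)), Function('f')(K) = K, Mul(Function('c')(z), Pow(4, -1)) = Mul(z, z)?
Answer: -2615017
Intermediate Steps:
Function('c')(z) = Mul(4, Pow(z, 2)) (Function('c')(z) = Mul(4, Mul(z, z)) = Mul(4, Pow(z, 2)))
Function('Y')(u, q) = Add(q, Mul(4, Pow(q, 3))) (Function('Y')(u, q) = Add(q, Mul(Mul(4, Pow(q, 2)), q)) = Add(q, Mul(4, Pow(q, 3))))
Add(Function('Y')(Function('f')(-7), M), Mul(-1, -19082)) = Add(Add(-87, Mul(4, Pow(-87, 3))), Mul(-1, -19082)) = Add(Add(-87, Mul(4, -658503)), 19082) = Add(Add(-87, -2634012), 19082) = Add(-2634099, 19082) = -2615017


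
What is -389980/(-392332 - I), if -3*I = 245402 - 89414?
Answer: 97495/85084 ≈ 1.1459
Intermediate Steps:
I = -51996 (I = -(245402 - 89414)/3 = -⅓*155988 = -51996)
-389980/(-392332 - I) = -389980/(-392332 - 1*(-51996)) = -389980/(-392332 + 51996) = -389980/(-340336) = -389980*(-1/340336) = 97495/85084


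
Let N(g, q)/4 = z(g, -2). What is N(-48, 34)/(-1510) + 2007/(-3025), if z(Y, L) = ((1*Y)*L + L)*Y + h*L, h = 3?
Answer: 5163723/456775 ≈ 11.305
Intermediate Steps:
z(Y, L) = 3*L + Y*(L + L*Y) (z(Y, L) = ((1*Y)*L + L)*Y + 3*L = (Y*L + L)*Y + 3*L = (L*Y + L)*Y + 3*L = (L + L*Y)*Y + 3*L = Y*(L + L*Y) + 3*L = 3*L + Y*(L + L*Y))
N(g, q) = -24 - 8*g - 8*g**2 (N(g, q) = 4*(-2*(3 + g + g**2)) = 4*(-6 - 2*g - 2*g**2) = -24 - 8*g - 8*g**2)
N(-48, 34)/(-1510) + 2007/(-3025) = (-24 - 8*(-48) - 8*(-48)**2)/(-1510) + 2007/(-3025) = (-24 + 384 - 8*2304)*(-1/1510) + 2007*(-1/3025) = (-24 + 384 - 18432)*(-1/1510) - 2007/3025 = -18072*(-1/1510) - 2007/3025 = 9036/755 - 2007/3025 = 5163723/456775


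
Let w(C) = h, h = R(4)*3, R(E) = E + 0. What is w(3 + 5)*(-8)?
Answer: -96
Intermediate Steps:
R(E) = E
h = 12 (h = 4*3 = 12)
w(C) = 12
w(3 + 5)*(-8) = 12*(-8) = -96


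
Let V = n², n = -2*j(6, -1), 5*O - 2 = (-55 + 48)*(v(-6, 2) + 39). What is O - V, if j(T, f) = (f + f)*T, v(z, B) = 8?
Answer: -3207/5 ≈ -641.40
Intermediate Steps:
j(T, f) = 2*T*f (j(T, f) = (2*f)*T = 2*T*f)
O = -327/5 (O = ⅖ + ((-55 + 48)*(8 + 39))/5 = ⅖ + (-7*47)/5 = ⅖ + (⅕)*(-329) = ⅖ - 329/5 = -327/5 ≈ -65.400)
n = 24 (n = -4*6*(-1) = -2*(-12) = 24)
V = 576 (V = 24² = 576)
O - V = -327/5 - 1*576 = -327/5 - 576 = -3207/5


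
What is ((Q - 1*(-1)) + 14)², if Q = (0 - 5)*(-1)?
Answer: 400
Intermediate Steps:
Q = 5 (Q = -5*(-1) = 5)
((Q - 1*(-1)) + 14)² = ((5 - 1*(-1)) + 14)² = ((5 + 1) + 14)² = (6 + 14)² = 20² = 400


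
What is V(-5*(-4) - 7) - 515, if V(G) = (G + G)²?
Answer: 161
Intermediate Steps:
V(G) = 4*G² (V(G) = (2*G)² = 4*G²)
V(-5*(-4) - 7) - 515 = 4*(-5*(-4) - 7)² - 515 = 4*(20 - 7)² - 515 = 4*13² - 515 = 4*169 - 515 = 676 - 515 = 161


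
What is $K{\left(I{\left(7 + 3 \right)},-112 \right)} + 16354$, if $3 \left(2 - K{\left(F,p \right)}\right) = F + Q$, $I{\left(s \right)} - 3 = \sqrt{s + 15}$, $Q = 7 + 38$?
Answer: $\frac{49015}{3} \approx 16338.0$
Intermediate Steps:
$Q = 45$
$I{\left(s \right)} = 3 + \sqrt{15 + s}$ ($I{\left(s \right)} = 3 + \sqrt{s + 15} = 3 + \sqrt{15 + s}$)
$K{\left(F,p \right)} = -13 - \frac{F}{3}$ ($K{\left(F,p \right)} = 2 - \frac{F + 45}{3} = 2 - \frac{45 + F}{3} = 2 - \left(15 + \frac{F}{3}\right) = -13 - \frac{F}{3}$)
$K{\left(I{\left(7 + 3 \right)},-112 \right)} + 16354 = \left(-13 - \frac{3 + \sqrt{15 + \left(7 + 3\right)}}{3}\right) + 16354 = \left(-13 - \frac{3 + \sqrt{15 + 10}}{3}\right) + 16354 = \left(-13 - \frac{3 + \sqrt{25}}{3}\right) + 16354 = \left(-13 - \frac{3 + 5}{3}\right) + 16354 = \left(-13 - \frac{8}{3}\right) + 16354 = - \frac{47}{3} + 16354 = \frac{49015}{3}$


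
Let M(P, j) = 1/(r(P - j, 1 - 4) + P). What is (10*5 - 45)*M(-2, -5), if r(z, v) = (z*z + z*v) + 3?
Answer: 5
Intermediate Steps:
r(z, v) = 3 + z**2 + v*z (r(z, v) = (z**2 + v*z) + 3 = 3 + z**2 + v*z)
M(P, j) = 1/(3 + (P - j)**2 - 2*P + 3*j) (M(P, j) = 1/((3 + (P - j)**2 + (1 - 4)*(P - j)) + P) = 1/((3 + (P - j)**2 - 3*(P - j)) + P) = 1/((3 + (P - j)**2 + (-3*P + 3*j)) + P) = 1/((3 + (P - j)**2 - 3*P + 3*j) + P) = 1/(3 + (P - j)**2 - 2*P + 3*j))
(10*5 - 45)*M(-2, -5) = (10*5 - 45)/(3 + (-2 - 1*(-5))**2 - 2*(-2) + 3*(-5)) = (50 - 45)/(3 + (-2 + 5)**2 + 4 - 15) = 5/(3 + 3**2 + 4 - 15) = 5/(3 + 9 + 4 - 15) = 5/1 = 5*1 = 5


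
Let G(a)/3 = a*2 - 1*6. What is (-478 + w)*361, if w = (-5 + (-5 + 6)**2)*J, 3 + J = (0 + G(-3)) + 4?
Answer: -122018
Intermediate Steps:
G(a) = -18 + 6*a (G(a) = 3*(a*2 - 1*6) = 3*(2*a - 6) = 3*(-6 + 2*a) = -18 + 6*a)
J = -35 (J = -3 + ((0 + (-18 + 6*(-3))) + 4) = -3 + ((0 + (-18 - 18)) + 4) = -3 + ((0 - 36) + 4) = -3 + (-36 + 4) = -3 - 32 = -35)
w = 140 (w = (-5 + (-5 + 6)**2)*(-35) = (-5 + 1**2)*(-35) = (-5 + 1)*(-35) = -4*(-35) = 140)
(-478 + w)*361 = (-478 + 140)*361 = -338*361 = -122018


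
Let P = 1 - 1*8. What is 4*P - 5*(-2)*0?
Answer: -28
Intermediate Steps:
P = -7 (P = 1 - 8 = -7)
4*P - 5*(-2)*0 = 4*(-7) - 5*(-2)*0 = -28 + 10*0 = -28 + 0 = -28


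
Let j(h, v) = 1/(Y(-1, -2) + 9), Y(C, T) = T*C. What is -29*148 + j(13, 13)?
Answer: -47211/11 ≈ -4291.9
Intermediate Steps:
Y(C, T) = C*T
j(h, v) = 1/11 (j(h, v) = 1/(-1*(-2) + 9) = 1/(2 + 9) = 1/11)
-29*148 + j(13, 13) = -29*148 + 1/11 = -4292 + 1/11 = -47211/11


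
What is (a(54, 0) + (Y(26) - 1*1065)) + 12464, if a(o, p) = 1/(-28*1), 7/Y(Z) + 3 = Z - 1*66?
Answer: 13724157/1204 ≈ 11399.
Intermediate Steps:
Y(Z) = 7/(-69 + Z) (Y(Z) = 7/(-3 + (Z - 1*66)) = 7/(-3 + (Z - 66)) = 7/(-3 + (-66 + Z)) = 7/(-69 + Z))
a(o, p) = -1/28 (a(o, p) = 1/(-28) = -1/28)
(a(54, 0) + (Y(26) - 1*1065)) + 12464 = (-1/28 + (7/(-69 + 26) - 1*1065)) + 12464 = (-1/28 + (7/(-43) - 1065)) + 12464 = (-1/28 + (7*(-1/43) - 1065)) + 12464 = (-1/28 + (-7/43 - 1065)) + 12464 = (-1/28 - 45802/43) + 12464 = -1282499/1204 + 12464 = 13724157/1204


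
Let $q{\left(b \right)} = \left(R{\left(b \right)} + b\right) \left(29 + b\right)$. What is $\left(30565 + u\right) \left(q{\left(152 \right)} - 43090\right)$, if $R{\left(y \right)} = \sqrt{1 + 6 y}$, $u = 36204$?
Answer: $-1040127482 + 12085189 \sqrt{913} \approx -6.7496 \cdot 10^{8}$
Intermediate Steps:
$q{\left(b \right)} = \left(29 + b\right) \left(b + \sqrt{1 + 6 b}\right)$ ($q{\left(b \right)} = \left(\sqrt{1 + 6 b} + b\right) \left(29 + b\right) = \left(b + \sqrt{1 + 6 b}\right) \left(29 + b\right) = \left(29 + b\right) \left(b + \sqrt{1 + 6 b}\right)$)
$\left(30565 + u\right) \left(q{\left(152 \right)} - 43090\right) = \left(30565 + 36204\right) \left(\left(152^{2} + 29 \cdot 152 + 29 \sqrt{1 + 6 \cdot 152} + 152 \sqrt{1 + 6 \cdot 152}\right) - 43090\right) = 66769 \left(\left(23104 + 4408 + 29 \sqrt{1 + 912} + 152 \sqrt{1 + 912}\right) - 43090\right) = 66769 \left(\left(23104 + 4408 + 29 \sqrt{913} + 152 \sqrt{913}\right) - 43090\right) = 66769 \left(\left(27512 + 181 \sqrt{913}\right) - 43090\right) = 66769 \left(-15578 + 181 \sqrt{913}\right) = -1040127482 + 12085189 \sqrt{913}$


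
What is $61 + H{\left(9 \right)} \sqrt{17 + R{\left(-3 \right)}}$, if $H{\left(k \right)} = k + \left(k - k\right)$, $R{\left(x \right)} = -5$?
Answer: $61 + 18 \sqrt{3} \approx 92.177$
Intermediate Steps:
$H{\left(k \right)} = k$ ($H{\left(k \right)} = k + 0 = k$)
$61 + H{\left(9 \right)} \sqrt{17 + R{\left(-3 \right)}} = 61 + 9 \sqrt{17 - 5} = 61 + 9 \sqrt{12} = 61 + 9 \cdot 2 \sqrt{3} = 61 + 18 \sqrt{3}$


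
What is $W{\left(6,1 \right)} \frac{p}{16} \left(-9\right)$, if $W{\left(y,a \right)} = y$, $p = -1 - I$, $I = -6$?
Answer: $- \frac{135}{8} \approx -16.875$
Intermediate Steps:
$p = 5$ ($p = -1 - -6 = -1 + 6 = 5$)
$W{\left(6,1 \right)} \frac{p}{16} \left(-9\right) = 6 \cdot \frac{5}{16} \left(-9\right) = \frac{15}{8} \left(-9\right) = - \frac{135}{8}$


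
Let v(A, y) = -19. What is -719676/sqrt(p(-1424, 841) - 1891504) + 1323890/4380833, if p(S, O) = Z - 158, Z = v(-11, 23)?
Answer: 1323890/4380833 + 719676*I*sqrt(1891681)/1891681 ≈ 0.3022 + 523.25*I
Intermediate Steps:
Z = -19
p(S, O) = -177 (p(S, O) = -19 - 158 = -177)
-719676/sqrt(p(-1424, 841) - 1891504) + 1323890/4380833 = -719676/sqrt(-177 - 1891504) + 1323890/4380833 = -719676*(-I*sqrt(1891681)/1891681) + 1323890*(1/4380833) = -719676*(-I*sqrt(1891681)/1891681) + 1323890/4380833 = -(-719676)*I*sqrt(1891681)/1891681 + 1323890/4380833 = 719676*I*sqrt(1891681)/1891681 + 1323890/4380833 = 1323890/4380833 + 719676*I*sqrt(1891681)/1891681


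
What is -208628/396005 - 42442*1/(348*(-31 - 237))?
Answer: -1325118791/18466505160 ≈ -0.071758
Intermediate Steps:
-208628/396005 - 42442*1/(348*(-31 - 237)) = -208628*1/396005 - 42442/((-268*348)) = -208628/396005 - 42442/(-93264) = -208628/396005 - 42442*(-1/93264) = -208628/396005 + 21221/46632 = -1325118791/18466505160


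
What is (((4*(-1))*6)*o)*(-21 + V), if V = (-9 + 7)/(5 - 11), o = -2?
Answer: -992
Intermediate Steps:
V = ⅓ (V = -2/(-6) = -2*(-⅙) = ⅓ ≈ 0.33333)
(((4*(-1))*6)*o)*(-21 + V) = (((4*(-1))*6)*(-2))*(-21 + ⅓) = (-4*6*(-2))*(-62/3) = -24*(-2)*(-62/3) = 48*(-62/3) = -992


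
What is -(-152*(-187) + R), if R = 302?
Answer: -28726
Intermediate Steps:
-(-152*(-187) + R) = -(-152*(-187) + 302) = -(28424 + 302) = -1*28726 = -28726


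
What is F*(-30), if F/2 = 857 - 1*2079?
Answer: 73320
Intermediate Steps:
F = -2444 (F = 2*(857 - 1*2079) = 2*(857 - 2079) = 2*(-1222) = -2444)
F*(-30) = -2444*(-30) = 73320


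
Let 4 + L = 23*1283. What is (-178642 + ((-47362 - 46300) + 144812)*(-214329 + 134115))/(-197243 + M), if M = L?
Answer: 2051562371/83869 ≈ 24462.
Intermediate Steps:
L = 29505 (L = -4 + 23*1283 = -4 + 29509 = 29505)
M = 29505
(-178642 + ((-47362 - 46300) + 144812)*(-214329 + 134115))/(-197243 + M) = (-178642 + ((-47362 - 46300) + 144812)*(-214329 + 134115))/(-197243 + 29505) = (-178642 + (-93662 + 144812)*(-80214))/(-167738) = (-178642 + 51150*(-80214))*(-1/167738) = (-178642 - 4102946100)*(-1/167738) = -4103124742*(-1/167738) = 2051562371/83869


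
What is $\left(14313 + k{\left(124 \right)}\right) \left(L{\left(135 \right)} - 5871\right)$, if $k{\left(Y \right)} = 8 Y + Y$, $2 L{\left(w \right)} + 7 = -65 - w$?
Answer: $- \frac{184361121}{2} \approx -9.2181 \cdot 10^{7}$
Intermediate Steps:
$L{\left(w \right)} = -36 - \frac{w}{2}$ ($L{\left(w \right)} = - \frac{7}{2} + \frac{-65 - w}{2} = - \frac{7}{2} - \left(\frac{65}{2} + \frac{w}{2}\right) = -36 - \frac{w}{2}$)
$k{\left(Y \right)} = 9 Y$
$\left(14313 + k{\left(124 \right)}\right) \left(L{\left(135 \right)} - 5871\right) = \left(14313 + 9 \cdot 124\right) \left(\left(-36 - \frac{135}{2}\right) - 5871\right) = \left(14313 + 1116\right) \left(\left(-36 - \frac{135}{2}\right) - 5871\right) = 15429 \left(- \frac{207}{2} - 5871\right) = 15429 \left(- \frac{11949}{2}\right) = - \frac{184361121}{2}$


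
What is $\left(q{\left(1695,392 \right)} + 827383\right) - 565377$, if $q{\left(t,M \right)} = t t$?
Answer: $3135031$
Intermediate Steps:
$q{\left(t,M \right)} = t^{2}$
$\left(q{\left(1695,392 \right)} + 827383\right) - 565377 = \left(1695^{2} + 827383\right) - 565377 = \left(2873025 + 827383\right) - 565377 = 3700408 - 565377 = 3135031$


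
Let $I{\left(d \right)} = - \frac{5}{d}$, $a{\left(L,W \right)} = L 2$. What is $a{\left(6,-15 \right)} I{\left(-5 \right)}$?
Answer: $12$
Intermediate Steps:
$a{\left(L,W \right)} = 2 L$
$a{\left(6,-15 \right)} I{\left(-5 \right)} = 2 \cdot 6 \left(- \frac{5}{-5}\right) = 12 \left(\left(-5\right) \left(- \frac{1}{5}\right)\right) = 12 \cdot 1 = 12$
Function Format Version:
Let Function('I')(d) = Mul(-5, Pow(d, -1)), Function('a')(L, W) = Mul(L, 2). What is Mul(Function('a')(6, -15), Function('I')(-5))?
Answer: 12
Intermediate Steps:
Function('a')(L, W) = Mul(2, L)
Mul(Function('a')(6, -15), Function('I')(-5)) = Mul(Mul(2, 6), Mul(-5, Pow(-5, -1))) = Mul(12, Mul(-5, Rational(-1, 5))) = Mul(12, 1) = 12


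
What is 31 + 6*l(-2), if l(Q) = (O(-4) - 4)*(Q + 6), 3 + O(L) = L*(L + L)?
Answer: 631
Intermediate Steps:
O(L) = -3 + 2*L**2 (O(L) = -3 + L*(L + L) = -3 + L*(2*L) = -3 + 2*L**2)
l(Q) = 150 + 25*Q (l(Q) = ((-3 + 2*(-4)**2) - 4)*(Q + 6) = ((-3 + 2*16) - 4)*(6 + Q) = ((-3 + 32) - 4)*(6 + Q) = (29 - 4)*(6 + Q) = 25*(6 + Q) = 150 + 25*Q)
31 + 6*l(-2) = 31 + 6*(150 + 25*(-2)) = 31 + 6*(150 - 50) = 31 + 6*100 = 31 + 600 = 631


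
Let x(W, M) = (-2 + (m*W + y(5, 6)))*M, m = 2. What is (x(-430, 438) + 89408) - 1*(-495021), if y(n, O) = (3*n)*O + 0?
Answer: 246293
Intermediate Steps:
y(n, O) = 3*O*n (y(n, O) = 3*O*n + 0 = 3*O*n)
x(W, M) = M*(88 + 2*W) (x(W, M) = (-2 + (2*W + 3*6*5))*M = (-2 + (2*W + 90))*M = (-2 + (90 + 2*W))*M = (88 + 2*W)*M = M*(88 + 2*W))
(x(-430, 438) + 89408) - 1*(-495021) = (2*438*(44 - 430) + 89408) - 1*(-495021) = (2*438*(-386) + 89408) + 495021 = (-338136 + 89408) + 495021 = -248728 + 495021 = 246293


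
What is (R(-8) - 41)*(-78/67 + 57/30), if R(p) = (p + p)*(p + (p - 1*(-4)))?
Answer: 74443/670 ≈ 111.11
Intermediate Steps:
R(p) = 2*p*(4 + 2*p) (R(p) = (2*p)*(p + (p + 4)) = (2*p)*(p + (4 + p)) = (2*p)*(4 + 2*p) = 2*p*(4 + 2*p))
(R(-8) - 41)*(-78/67 + 57/30) = (4*(-8)*(2 - 8) - 41)*(-78/67 + 57/30) = (4*(-8)*(-6) - 41)*(-78*1/67 + 57*(1/30)) = (192 - 41)*(-78/67 + 19/10) = 151*(493/670) = 74443/670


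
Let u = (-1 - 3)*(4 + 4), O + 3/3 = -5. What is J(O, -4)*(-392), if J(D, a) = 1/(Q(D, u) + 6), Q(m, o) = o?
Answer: 196/13 ≈ 15.077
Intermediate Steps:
O = -6 (O = -1 - 5 = -6)
u = -32 (u = -4*8 = -32)
J(D, a) = -1/26 (J(D, a) = 1/(-32 + 6) = 1/(-26) = -1/26)
J(O, -4)*(-392) = -1/26*(-392) = 196/13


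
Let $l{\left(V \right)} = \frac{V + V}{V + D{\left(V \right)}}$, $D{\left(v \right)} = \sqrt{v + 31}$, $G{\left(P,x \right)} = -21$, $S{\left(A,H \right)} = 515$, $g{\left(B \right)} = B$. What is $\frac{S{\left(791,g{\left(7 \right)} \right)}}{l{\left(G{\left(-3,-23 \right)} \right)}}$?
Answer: $\frac{515}{2} - \frac{515 \sqrt{10}}{42} \approx 218.72$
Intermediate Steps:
$D{\left(v \right)} = \sqrt{31 + v}$
$l{\left(V \right)} = \frac{2 V}{V + \sqrt{31 + V}}$ ($l{\left(V \right)} = \frac{V + V}{V + \sqrt{31 + V}} = \frac{2 V}{V + \sqrt{31 + V}}$)
$\frac{S{\left(791,g{\left(7 \right)} \right)}}{l{\left(G{\left(-3,-23 \right)} \right)}} = \frac{515}{2 \left(-21\right) \frac{1}{-21 + \sqrt{31 - 21}}} = \frac{515}{2 \left(-21\right) \frac{1}{-21 + \sqrt{10}}} = \frac{515}{\left(-42\right) \frac{1}{-21 + \sqrt{10}}} = 515 \left(\frac{1}{2} - \frac{\sqrt{10}}{42}\right) = \frac{515}{2} - \frac{515 \sqrt{10}}{42}$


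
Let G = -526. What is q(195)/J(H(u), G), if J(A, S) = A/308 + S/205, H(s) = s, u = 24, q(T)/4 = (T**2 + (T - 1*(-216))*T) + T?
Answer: -1868391525/9818 ≈ -1.9030e+5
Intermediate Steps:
q(T) = 4*T + 4*T**2 + 4*T*(216 + T) (q(T) = 4*((T**2 + (T - 1*(-216))*T) + T) = 4*((T**2 + (T + 216)*T) + T) = 4*((T**2 + (216 + T)*T) + T) = 4*((T**2 + T*(216 + T)) + T) = 4*(T + T**2 + T*(216 + T)) = 4*T + 4*T**2 + 4*T*(216 + T))
J(A, S) = S/205 + A/308 (J(A, S) = A*(1/308) + S*(1/205) = A/308 + S/205 = S/205 + A/308)
q(195)/J(H(u), G) = (4*195*(217 + 2*195))/((1/205)*(-526) + (1/308)*24) = (4*195*(217 + 390))/(-526/205 + 6/77) = (4*195*607)/(-39272/15785) = 473460*(-15785/39272) = -1868391525/9818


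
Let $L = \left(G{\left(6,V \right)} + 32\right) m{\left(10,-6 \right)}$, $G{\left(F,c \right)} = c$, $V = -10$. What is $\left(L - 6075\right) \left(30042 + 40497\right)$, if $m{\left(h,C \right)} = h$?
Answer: $-413005845$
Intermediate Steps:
$L = 220$ ($L = \left(-10 + 32\right) 10 = 22 \cdot 10 = 220$)
$\left(L - 6075\right) \left(30042 + 40497\right) = \left(220 - 6075\right) \left(30042 + 40497\right) = \left(220 - 6075\right) 70539 = \left(-5855\right) 70539 = -413005845$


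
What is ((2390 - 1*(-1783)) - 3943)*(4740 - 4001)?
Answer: 169970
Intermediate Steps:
((2390 - 1*(-1783)) - 3943)*(4740 - 4001) = ((2390 + 1783) - 3943)*739 = (4173 - 3943)*739 = 230*739 = 169970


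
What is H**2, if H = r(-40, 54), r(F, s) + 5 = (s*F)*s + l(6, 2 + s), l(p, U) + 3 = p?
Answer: 13605356164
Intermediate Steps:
l(p, U) = -3 + p
r(F, s) = -2 + F*s**2 (r(F, s) = -5 + ((s*F)*s + (-3 + 6)) = -5 + ((F*s)*s + 3) = -5 + (F*s**2 + 3) = -5 + (3 + F*s**2) = -2 + F*s**2)
H = -116642 (H = -2 - 40*54**2 = -2 - 40*2916 = -2 - 116640 = -116642)
H**2 = (-116642)**2 = 13605356164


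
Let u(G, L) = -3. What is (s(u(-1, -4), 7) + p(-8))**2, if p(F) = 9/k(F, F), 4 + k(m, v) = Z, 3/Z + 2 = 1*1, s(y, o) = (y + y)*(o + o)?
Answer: 356409/49 ≈ 7273.7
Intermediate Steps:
s(y, o) = 4*o*y (s(y, o) = (2*y)*(2*o) = 4*o*y)
Z = -3 (Z = 3/(-2 + 1*1) = 3/(-2 + 1) = 3/(-1) = 3*(-1) = -3)
k(m, v) = -7 (k(m, v) = -4 - 3 = -7)
p(F) = -9/7 (p(F) = 9/(-7) = 9*(-1/7) = -9/7)
(s(u(-1, -4), 7) + p(-8))**2 = (4*7*(-3) - 9/7)**2 = (-84 - 9/7)**2 = (-597/7)**2 = 356409/49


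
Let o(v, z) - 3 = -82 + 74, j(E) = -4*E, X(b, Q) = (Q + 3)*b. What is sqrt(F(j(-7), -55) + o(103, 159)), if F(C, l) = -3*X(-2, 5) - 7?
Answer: 6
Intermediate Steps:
X(b, Q) = b*(3 + Q) (X(b, Q) = (3 + Q)*b = b*(3 + Q))
F(C, l) = 41 (F(C, l) = -(-6)*(3 + 5) - 7 = -(-6)*8 - 7 = -3*(-16) - 7 = 48 - 7 = 41)
o(v, z) = -5 (o(v, z) = 3 + (-82 + 74) = 3 - 8 = -5)
sqrt(F(j(-7), -55) + o(103, 159)) = sqrt(41 - 5) = sqrt(36) = 6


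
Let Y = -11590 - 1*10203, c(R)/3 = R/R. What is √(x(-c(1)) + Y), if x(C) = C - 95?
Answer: I*√21891 ≈ 147.96*I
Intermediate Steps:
c(R) = 3 (c(R) = 3*(R/R) = 3*1 = 3)
x(C) = -95 + C
Y = -21793 (Y = -11590 - 10203 = -21793)
√(x(-c(1)) + Y) = √((-95 - 1*3) - 21793) = √((-95 - 3) - 21793) = √(-98 - 21793) = √(-21891) = I*√21891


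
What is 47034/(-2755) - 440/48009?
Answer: -2259267506/132264795 ≈ -17.081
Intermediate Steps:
47034/(-2755) - 440/48009 = 47034*(-1/2755) - 440*1/48009 = -47034/2755 - 440/48009 = -2259267506/132264795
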